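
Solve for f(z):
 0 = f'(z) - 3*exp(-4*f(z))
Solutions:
 f(z) = log(-I*(C1 + 12*z)^(1/4))
 f(z) = log(I*(C1 + 12*z)^(1/4))
 f(z) = log(-(C1 + 12*z)^(1/4))
 f(z) = log(C1 + 12*z)/4


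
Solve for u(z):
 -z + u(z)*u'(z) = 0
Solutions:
 u(z) = -sqrt(C1 + z^2)
 u(z) = sqrt(C1 + z^2)


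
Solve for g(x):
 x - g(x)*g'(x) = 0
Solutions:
 g(x) = -sqrt(C1 + x^2)
 g(x) = sqrt(C1 + x^2)


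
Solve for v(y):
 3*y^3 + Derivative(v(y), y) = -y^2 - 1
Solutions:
 v(y) = C1 - 3*y^4/4 - y^3/3 - y


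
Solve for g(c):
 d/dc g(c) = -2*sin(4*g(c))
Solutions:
 g(c) = -acos((-C1 - exp(16*c))/(C1 - exp(16*c)))/4 + pi/2
 g(c) = acos((-C1 - exp(16*c))/(C1 - exp(16*c)))/4


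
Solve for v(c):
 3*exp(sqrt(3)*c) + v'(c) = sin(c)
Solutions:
 v(c) = C1 - sqrt(3)*exp(sqrt(3)*c) - cos(c)


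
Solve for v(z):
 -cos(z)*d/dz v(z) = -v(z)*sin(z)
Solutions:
 v(z) = C1/cos(z)


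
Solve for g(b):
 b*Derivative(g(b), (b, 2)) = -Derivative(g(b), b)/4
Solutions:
 g(b) = C1 + C2*b^(3/4)


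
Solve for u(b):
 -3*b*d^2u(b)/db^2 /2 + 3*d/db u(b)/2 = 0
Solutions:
 u(b) = C1 + C2*b^2


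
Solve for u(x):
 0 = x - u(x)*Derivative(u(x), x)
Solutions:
 u(x) = -sqrt(C1 + x^2)
 u(x) = sqrt(C1 + x^2)


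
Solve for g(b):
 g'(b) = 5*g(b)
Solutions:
 g(b) = C1*exp(5*b)


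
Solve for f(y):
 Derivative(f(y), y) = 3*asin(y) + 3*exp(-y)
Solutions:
 f(y) = C1 + 3*y*asin(y) + 3*sqrt(1 - y^2) - 3*exp(-y)


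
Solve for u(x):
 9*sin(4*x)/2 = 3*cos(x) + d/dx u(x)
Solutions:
 u(x) = C1 - 3*sin(x) - 9*cos(4*x)/8


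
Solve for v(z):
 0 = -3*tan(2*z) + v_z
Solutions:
 v(z) = C1 - 3*log(cos(2*z))/2


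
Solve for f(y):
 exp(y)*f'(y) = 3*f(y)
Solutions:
 f(y) = C1*exp(-3*exp(-y))


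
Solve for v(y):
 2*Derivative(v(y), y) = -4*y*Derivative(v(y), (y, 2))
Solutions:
 v(y) = C1 + C2*sqrt(y)


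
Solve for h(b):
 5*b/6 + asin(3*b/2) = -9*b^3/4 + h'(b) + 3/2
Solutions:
 h(b) = C1 + 9*b^4/16 + 5*b^2/12 + b*asin(3*b/2) - 3*b/2 + sqrt(4 - 9*b^2)/3


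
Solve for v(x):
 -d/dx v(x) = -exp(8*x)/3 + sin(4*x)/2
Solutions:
 v(x) = C1 + exp(8*x)/24 + cos(4*x)/8


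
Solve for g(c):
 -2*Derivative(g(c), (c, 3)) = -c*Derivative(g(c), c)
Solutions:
 g(c) = C1 + Integral(C2*airyai(2^(2/3)*c/2) + C3*airybi(2^(2/3)*c/2), c)


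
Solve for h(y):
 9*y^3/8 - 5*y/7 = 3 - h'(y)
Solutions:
 h(y) = C1 - 9*y^4/32 + 5*y^2/14 + 3*y


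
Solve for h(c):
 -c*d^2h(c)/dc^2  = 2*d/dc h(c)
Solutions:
 h(c) = C1 + C2/c


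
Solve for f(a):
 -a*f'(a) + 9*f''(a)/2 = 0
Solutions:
 f(a) = C1 + C2*erfi(a/3)


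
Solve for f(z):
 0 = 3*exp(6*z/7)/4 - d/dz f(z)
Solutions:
 f(z) = C1 + 7*exp(6*z/7)/8


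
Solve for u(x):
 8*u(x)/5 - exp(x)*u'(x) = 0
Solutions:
 u(x) = C1*exp(-8*exp(-x)/5)


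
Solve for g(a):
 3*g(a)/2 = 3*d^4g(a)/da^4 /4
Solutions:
 g(a) = C1*exp(-2^(1/4)*a) + C2*exp(2^(1/4)*a) + C3*sin(2^(1/4)*a) + C4*cos(2^(1/4)*a)


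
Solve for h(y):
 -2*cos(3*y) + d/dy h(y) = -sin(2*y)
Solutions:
 h(y) = C1 + 2*sin(3*y)/3 + cos(2*y)/2


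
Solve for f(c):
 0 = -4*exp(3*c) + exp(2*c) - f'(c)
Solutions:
 f(c) = C1 - 4*exp(3*c)/3 + exp(2*c)/2


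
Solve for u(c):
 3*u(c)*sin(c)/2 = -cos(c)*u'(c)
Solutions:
 u(c) = C1*cos(c)^(3/2)


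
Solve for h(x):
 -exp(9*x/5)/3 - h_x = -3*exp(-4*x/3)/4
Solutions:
 h(x) = C1 - 5*exp(9*x/5)/27 - 9*exp(-4*x/3)/16


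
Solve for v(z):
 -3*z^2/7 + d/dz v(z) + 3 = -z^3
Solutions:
 v(z) = C1 - z^4/4 + z^3/7 - 3*z


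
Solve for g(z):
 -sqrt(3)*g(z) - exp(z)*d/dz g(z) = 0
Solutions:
 g(z) = C1*exp(sqrt(3)*exp(-z))


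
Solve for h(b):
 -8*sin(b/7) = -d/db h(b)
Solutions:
 h(b) = C1 - 56*cos(b/7)


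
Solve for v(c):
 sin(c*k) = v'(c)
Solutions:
 v(c) = C1 - cos(c*k)/k


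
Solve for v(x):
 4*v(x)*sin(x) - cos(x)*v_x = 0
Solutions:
 v(x) = C1/cos(x)^4


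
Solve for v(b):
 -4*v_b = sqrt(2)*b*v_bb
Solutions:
 v(b) = C1 + C2*b^(1 - 2*sqrt(2))


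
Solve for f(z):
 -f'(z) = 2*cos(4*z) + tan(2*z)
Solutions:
 f(z) = C1 + log(cos(2*z))/2 - sin(4*z)/2


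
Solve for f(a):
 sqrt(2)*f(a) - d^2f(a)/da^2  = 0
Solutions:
 f(a) = C1*exp(-2^(1/4)*a) + C2*exp(2^(1/4)*a)


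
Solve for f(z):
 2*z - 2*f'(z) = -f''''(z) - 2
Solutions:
 f(z) = C1 + C4*exp(2^(1/3)*z) + z^2/2 + z + (C2*sin(2^(1/3)*sqrt(3)*z/2) + C3*cos(2^(1/3)*sqrt(3)*z/2))*exp(-2^(1/3)*z/2)


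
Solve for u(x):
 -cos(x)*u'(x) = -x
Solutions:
 u(x) = C1 + Integral(x/cos(x), x)


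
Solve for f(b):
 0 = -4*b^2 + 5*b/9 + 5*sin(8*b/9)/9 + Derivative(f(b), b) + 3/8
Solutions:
 f(b) = C1 + 4*b^3/3 - 5*b^2/18 - 3*b/8 + 5*cos(8*b/9)/8


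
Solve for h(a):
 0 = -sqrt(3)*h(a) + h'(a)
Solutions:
 h(a) = C1*exp(sqrt(3)*a)


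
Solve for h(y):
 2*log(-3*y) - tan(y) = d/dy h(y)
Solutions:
 h(y) = C1 + 2*y*log(-y) - 2*y + 2*y*log(3) + log(cos(y))


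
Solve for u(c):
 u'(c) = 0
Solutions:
 u(c) = C1


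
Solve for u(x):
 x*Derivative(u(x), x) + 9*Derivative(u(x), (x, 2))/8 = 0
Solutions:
 u(x) = C1 + C2*erf(2*x/3)


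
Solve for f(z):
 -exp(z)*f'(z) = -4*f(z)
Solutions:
 f(z) = C1*exp(-4*exp(-z))


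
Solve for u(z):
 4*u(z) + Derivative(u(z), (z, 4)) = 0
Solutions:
 u(z) = (C1*sin(z) + C2*cos(z))*exp(-z) + (C3*sin(z) + C4*cos(z))*exp(z)


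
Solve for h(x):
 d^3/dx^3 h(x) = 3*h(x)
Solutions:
 h(x) = C3*exp(3^(1/3)*x) + (C1*sin(3^(5/6)*x/2) + C2*cos(3^(5/6)*x/2))*exp(-3^(1/3)*x/2)


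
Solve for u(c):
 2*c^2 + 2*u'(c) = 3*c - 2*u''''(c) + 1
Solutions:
 u(c) = C1 + C4*exp(-c) - c^3/3 + 3*c^2/4 + c/2 + (C2*sin(sqrt(3)*c/2) + C3*cos(sqrt(3)*c/2))*exp(c/2)


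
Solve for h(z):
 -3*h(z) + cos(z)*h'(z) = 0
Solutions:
 h(z) = C1*(sin(z) + 1)^(3/2)/(sin(z) - 1)^(3/2)


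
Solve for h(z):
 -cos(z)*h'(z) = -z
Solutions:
 h(z) = C1 + Integral(z/cos(z), z)


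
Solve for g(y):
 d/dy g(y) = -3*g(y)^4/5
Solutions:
 g(y) = 5^(1/3)*(1/(C1 + 9*y))^(1/3)
 g(y) = 5^(1/3)*(-3^(2/3) - 3*3^(1/6)*I)*(1/(C1 + 3*y))^(1/3)/6
 g(y) = 5^(1/3)*(-3^(2/3) + 3*3^(1/6)*I)*(1/(C1 + 3*y))^(1/3)/6


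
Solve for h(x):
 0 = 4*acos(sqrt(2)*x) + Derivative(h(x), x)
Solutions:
 h(x) = C1 - 4*x*acos(sqrt(2)*x) + 2*sqrt(2)*sqrt(1 - 2*x^2)


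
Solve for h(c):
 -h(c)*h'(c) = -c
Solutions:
 h(c) = -sqrt(C1 + c^2)
 h(c) = sqrt(C1 + c^2)


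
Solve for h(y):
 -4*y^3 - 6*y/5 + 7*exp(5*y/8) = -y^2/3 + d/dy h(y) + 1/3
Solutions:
 h(y) = C1 - y^4 + y^3/9 - 3*y^2/5 - y/3 + 56*exp(5*y/8)/5


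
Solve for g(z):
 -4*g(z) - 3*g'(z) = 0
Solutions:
 g(z) = C1*exp(-4*z/3)


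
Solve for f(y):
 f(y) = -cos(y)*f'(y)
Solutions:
 f(y) = C1*sqrt(sin(y) - 1)/sqrt(sin(y) + 1)


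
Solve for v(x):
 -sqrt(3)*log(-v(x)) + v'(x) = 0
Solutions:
 -li(-v(x)) = C1 + sqrt(3)*x


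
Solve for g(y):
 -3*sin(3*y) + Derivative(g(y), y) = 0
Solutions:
 g(y) = C1 - cos(3*y)


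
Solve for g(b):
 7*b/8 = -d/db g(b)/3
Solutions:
 g(b) = C1 - 21*b^2/16


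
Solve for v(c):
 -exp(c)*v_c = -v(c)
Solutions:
 v(c) = C1*exp(-exp(-c))


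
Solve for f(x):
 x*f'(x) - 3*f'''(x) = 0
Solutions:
 f(x) = C1 + Integral(C2*airyai(3^(2/3)*x/3) + C3*airybi(3^(2/3)*x/3), x)


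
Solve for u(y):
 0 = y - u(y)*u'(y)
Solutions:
 u(y) = -sqrt(C1 + y^2)
 u(y) = sqrt(C1 + y^2)


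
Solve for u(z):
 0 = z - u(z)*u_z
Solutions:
 u(z) = -sqrt(C1 + z^2)
 u(z) = sqrt(C1 + z^2)


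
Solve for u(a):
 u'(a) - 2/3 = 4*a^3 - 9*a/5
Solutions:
 u(a) = C1 + a^4 - 9*a^2/10 + 2*a/3


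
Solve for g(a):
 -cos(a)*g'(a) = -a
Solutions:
 g(a) = C1 + Integral(a/cos(a), a)


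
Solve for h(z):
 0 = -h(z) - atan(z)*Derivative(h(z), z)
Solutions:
 h(z) = C1*exp(-Integral(1/atan(z), z))


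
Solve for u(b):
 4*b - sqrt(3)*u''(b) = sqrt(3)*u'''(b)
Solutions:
 u(b) = C1 + C2*b + C3*exp(-b) + 2*sqrt(3)*b^3/9 - 2*sqrt(3)*b^2/3


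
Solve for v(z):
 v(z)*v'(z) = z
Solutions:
 v(z) = -sqrt(C1 + z^2)
 v(z) = sqrt(C1 + z^2)


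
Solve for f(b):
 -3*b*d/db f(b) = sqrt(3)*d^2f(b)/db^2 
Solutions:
 f(b) = C1 + C2*erf(sqrt(2)*3^(1/4)*b/2)


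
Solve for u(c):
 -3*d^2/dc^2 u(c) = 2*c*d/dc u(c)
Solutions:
 u(c) = C1 + C2*erf(sqrt(3)*c/3)


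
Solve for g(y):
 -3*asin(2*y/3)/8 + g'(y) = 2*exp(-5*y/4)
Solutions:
 g(y) = C1 + 3*y*asin(2*y/3)/8 + 3*sqrt(9 - 4*y^2)/16 - 8*exp(-5*y/4)/5


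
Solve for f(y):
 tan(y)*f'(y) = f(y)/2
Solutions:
 f(y) = C1*sqrt(sin(y))


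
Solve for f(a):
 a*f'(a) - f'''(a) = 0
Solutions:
 f(a) = C1 + Integral(C2*airyai(a) + C3*airybi(a), a)


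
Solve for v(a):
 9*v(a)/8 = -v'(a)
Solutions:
 v(a) = C1*exp(-9*a/8)


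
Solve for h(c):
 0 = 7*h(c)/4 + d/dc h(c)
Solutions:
 h(c) = C1*exp(-7*c/4)


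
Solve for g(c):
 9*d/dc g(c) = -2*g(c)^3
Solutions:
 g(c) = -3*sqrt(2)*sqrt(-1/(C1 - 2*c))/2
 g(c) = 3*sqrt(2)*sqrt(-1/(C1 - 2*c))/2


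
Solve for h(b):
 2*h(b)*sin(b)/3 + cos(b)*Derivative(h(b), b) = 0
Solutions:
 h(b) = C1*cos(b)^(2/3)


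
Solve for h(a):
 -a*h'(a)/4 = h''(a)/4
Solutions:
 h(a) = C1 + C2*erf(sqrt(2)*a/2)


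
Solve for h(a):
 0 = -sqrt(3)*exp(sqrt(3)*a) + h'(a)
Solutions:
 h(a) = C1 + exp(sqrt(3)*a)


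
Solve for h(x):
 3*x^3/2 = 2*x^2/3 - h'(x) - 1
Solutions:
 h(x) = C1 - 3*x^4/8 + 2*x^3/9 - x


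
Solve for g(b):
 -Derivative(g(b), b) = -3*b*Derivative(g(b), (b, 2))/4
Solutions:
 g(b) = C1 + C2*b^(7/3)


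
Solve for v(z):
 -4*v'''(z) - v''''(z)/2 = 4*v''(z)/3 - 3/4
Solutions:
 v(z) = C1 + C2*z + C3*exp(2*z*(-2 + sqrt(30)/3)) + C4*exp(-2*z*(sqrt(30)/3 + 2)) + 9*z^2/32


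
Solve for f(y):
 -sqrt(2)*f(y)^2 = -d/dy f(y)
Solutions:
 f(y) = -1/(C1 + sqrt(2)*y)


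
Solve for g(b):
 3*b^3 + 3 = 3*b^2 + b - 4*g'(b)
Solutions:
 g(b) = C1 - 3*b^4/16 + b^3/4 + b^2/8 - 3*b/4


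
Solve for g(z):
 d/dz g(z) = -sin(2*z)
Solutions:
 g(z) = C1 + cos(2*z)/2


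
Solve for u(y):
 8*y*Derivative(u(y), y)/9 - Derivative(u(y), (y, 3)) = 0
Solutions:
 u(y) = C1 + Integral(C2*airyai(2*3^(1/3)*y/3) + C3*airybi(2*3^(1/3)*y/3), y)


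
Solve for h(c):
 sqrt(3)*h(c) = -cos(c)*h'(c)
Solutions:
 h(c) = C1*(sin(c) - 1)^(sqrt(3)/2)/(sin(c) + 1)^(sqrt(3)/2)


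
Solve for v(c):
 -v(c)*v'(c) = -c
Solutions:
 v(c) = -sqrt(C1 + c^2)
 v(c) = sqrt(C1 + c^2)


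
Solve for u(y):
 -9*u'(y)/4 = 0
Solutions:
 u(y) = C1


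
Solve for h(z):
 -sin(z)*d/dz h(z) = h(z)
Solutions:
 h(z) = C1*sqrt(cos(z) + 1)/sqrt(cos(z) - 1)


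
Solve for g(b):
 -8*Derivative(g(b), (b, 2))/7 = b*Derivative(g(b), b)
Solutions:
 g(b) = C1 + C2*erf(sqrt(7)*b/4)


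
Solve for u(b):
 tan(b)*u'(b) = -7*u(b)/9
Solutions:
 u(b) = C1/sin(b)^(7/9)


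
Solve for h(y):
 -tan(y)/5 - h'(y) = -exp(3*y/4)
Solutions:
 h(y) = C1 + 4*exp(3*y/4)/3 + log(cos(y))/5


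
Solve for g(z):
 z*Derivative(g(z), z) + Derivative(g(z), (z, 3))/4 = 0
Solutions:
 g(z) = C1 + Integral(C2*airyai(-2^(2/3)*z) + C3*airybi(-2^(2/3)*z), z)


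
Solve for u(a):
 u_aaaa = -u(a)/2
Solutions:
 u(a) = (C1*sin(2^(1/4)*a/2) + C2*cos(2^(1/4)*a/2))*exp(-2^(1/4)*a/2) + (C3*sin(2^(1/4)*a/2) + C4*cos(2^(1/4)*a/2))*exp(2^(1/4)*a/2)


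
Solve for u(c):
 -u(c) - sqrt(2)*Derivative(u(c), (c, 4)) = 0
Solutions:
 u(c) = (C1*sin(2^(3/8)*c/2) + C2*cos(2^(3/8)*c/2))*exp(-2^(3/8)*c/2) + (C3*sin(2^(3/8)*c/2) + C4*cos(2^(3/8)*c/2))*exp(2^(3/8)*c/2)


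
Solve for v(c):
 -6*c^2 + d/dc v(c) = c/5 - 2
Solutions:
 v(c) = C1 + 2*c^3 + c^2/10 - 2*c


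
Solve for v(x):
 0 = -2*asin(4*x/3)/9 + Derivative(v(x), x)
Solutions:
 v(x) = C1 + 2*x*asin(4*x/3)/9 + sqrt(9 - 16*x^2)/18


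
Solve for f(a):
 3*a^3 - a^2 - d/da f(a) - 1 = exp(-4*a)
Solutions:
 f(a) = C1 + 3*a^4/4 - a^3/3 - a + exp(-4*a)/4


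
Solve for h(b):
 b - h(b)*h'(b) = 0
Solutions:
 h(b) = -sqrt(C1 + b^2)
 h(b) = sqrt(C1 + b^2)


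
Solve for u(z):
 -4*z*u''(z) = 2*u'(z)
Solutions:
 u(z) = C1 + C2*sqrt(z)


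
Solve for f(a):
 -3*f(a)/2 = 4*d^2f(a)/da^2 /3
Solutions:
 f(a) = C1*sin(3*sqrt(2)*a/4) + C2*cos(3*sqrt(2)*a/4)


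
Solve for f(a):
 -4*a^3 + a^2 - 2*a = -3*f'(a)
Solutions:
 f(a) = C1 + a^4/3 - a^3/9 + a^2/3


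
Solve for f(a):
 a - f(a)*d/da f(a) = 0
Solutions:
 f(a) = -sqrt(C1 + a^2)
 f(a) = sqrt(C1 + a^2)


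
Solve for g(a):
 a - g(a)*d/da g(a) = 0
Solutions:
 g(a) = -sqrt(C1 + a^2)
 g(a) = sqrt(C1 + a^2)


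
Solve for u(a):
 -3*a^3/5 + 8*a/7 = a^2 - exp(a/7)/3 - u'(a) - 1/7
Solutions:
 u(a) = C1 + 3*a^4/20 + a^3/3 - 4*a^2/7 - a/7 - 7*exp(a/7)/3


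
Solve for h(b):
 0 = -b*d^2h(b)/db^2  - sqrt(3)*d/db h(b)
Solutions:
 h(b) = C1 + C2*b^(1 - sqrt(3))


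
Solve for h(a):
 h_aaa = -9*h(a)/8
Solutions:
 h(a) = C3*exp(-3^(2/3)*a/2) + (C1*sin(3*3^(1/6)*a/4) + C2*cos(3*3^(1/6)*a/4))*exp(3^(2/3)*a/4)


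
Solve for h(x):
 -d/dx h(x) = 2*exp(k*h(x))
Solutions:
 h(x) = Piecewise((log(1/(C1*k + 2*k*x))/k, Ne(k, 0)), (nan, True))
 h(x) = Piecewise((C1 - 2*x, Eq(k, 0)), (nan, True))


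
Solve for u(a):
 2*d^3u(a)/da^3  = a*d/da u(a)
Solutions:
 u(a) = C1 + Integral(C2*airyai(2^(2/3)*a/2) + C3*airybi(2^(2/3)*a/2), a)


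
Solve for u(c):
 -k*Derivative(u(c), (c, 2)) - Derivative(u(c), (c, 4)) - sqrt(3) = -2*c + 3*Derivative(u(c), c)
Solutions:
 u(c) = C1 + C2*exp(2^(1/3)*c*(2*k/((-3^(1/3) + 3^(5/6)*I)*(sqrt(3)*sqrt(4*k^3 + 243) + 27)^(1/3)) + 6^(1/3)*(sqrt(3)*sqrt(4*k^3 + 243) + 27)^(1/3)/12 - 2^(1/3)*3^(5/6)*I*(sqrt(3)*sqrt(4*k^3 + 243) + 27)^(1/3)/12)) + C3*exp(2^(1/3)*c*(-2*k/((3^(1/3) + 3^(5/6)*I)*(sqrt(3)*sqrt(4*k^3 + 243) + 27)^(1/3)) + 6^(1/3)*(sqrt(3)*sqrt(4*k^3 + 243) + 27)^(1/3)/12 + 2^(1/3)*3^(5/6)*I*(sqrt(3)*sqrt(4*k^3 + 243) + 27)^(1/3)/12)) + C4*exp(6^(1/3)*c*(2*3^(1/3)*k/(sqrt(3)*sqrt(4*k^3 + 243) + 27)^(1/3) - 2^(1/3)*(sqrt(3)*sqrt(4*k^3 + 243) + 27)^(1/3))/6) + c^2/3 - 2*c*k/9 - sqrt(3)*c/3


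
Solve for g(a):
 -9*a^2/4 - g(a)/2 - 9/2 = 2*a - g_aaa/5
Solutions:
 g(a) = C3*exp(2^(2/3)*5^(1/3)*a/2) - 9*a^2/2 - 4*a + (C1*sin(2^(2/3)*sqrt(3)*5^(1/3)*a/4) + C2*cos(2^(2/3)*sqrt(3)*5^(1/3)*a/4))*exp(-2^(2/3)*5^(1/3)*a/4) - 9


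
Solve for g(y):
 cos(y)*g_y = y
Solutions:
 g(y) = C1 + Integral(y/cos(y), y)


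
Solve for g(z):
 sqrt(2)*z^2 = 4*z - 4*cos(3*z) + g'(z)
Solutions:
 g(z) = C1 + sqrt(2)*z^3/3 - 2*z^2 + 4*sin(3*z)/3


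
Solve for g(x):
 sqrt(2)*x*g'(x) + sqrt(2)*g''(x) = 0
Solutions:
 g(x) = C1 + C2*erf(sqrt(2)*x/2)


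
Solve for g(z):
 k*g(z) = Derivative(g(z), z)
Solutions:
 g(z) = C1*exp(k*z)


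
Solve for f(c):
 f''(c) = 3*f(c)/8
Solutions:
 f(c) = C1*exp(-sqrt(6)*c/4) + C2*exp(sqrt(6)*c/4)


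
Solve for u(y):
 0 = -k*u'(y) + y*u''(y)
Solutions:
 u(y) = C1 + y^(re(k) + 1)*(C2*sin(log(y)*Abs(im(k))) + C3*cos(log(y)*im(k)))


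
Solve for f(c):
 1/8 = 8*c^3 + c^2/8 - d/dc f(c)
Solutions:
 f(c) = C1 + 2*c^4 + c^3/24 - c/8


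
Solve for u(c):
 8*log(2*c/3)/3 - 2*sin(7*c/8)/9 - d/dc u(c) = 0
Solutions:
 u(c) = C1 + 8*c*log(c)/3 - 8*c*log(3)/3 - 8*c/3 + 8*c*log(2)/3 + 16*cos(7*c/8)/63


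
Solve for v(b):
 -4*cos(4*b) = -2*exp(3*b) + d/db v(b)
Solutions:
 v(b) = C1 + 2*exp(3*b)/3 - sin(4*b)


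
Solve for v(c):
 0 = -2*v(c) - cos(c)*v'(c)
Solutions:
 v(c) = C1*(sin(c) - 1)/(sin(c) + 1)


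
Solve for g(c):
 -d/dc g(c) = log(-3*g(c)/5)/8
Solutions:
 8*Integral(1/(log(-_y) - log(5) + log(3)), (_y, g(c))) = C1 - c


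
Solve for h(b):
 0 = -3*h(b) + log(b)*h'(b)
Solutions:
 h(b) = C1*exp(3*li(b))


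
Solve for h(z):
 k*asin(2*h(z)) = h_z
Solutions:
 Integral(1/asin(2*_y), (_y, h(z))) = C1 + k*z


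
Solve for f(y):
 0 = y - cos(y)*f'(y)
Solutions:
 f(y) = C1 + Integral(y/cos(y), y)


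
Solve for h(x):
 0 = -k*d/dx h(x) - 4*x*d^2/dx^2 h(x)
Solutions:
 h(x) = C1 + x^(1 - re(k)/4)*(C2*sin(log(x)*Abs(im(k))/4) + C3*cos(log(x)*im(k)/4))


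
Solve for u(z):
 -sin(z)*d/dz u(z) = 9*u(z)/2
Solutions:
 u(z) = C1*(cos(z) + 1)^(1/4)*(cos(z)^2 + 2*cos(z) + 1)/((cos(z) - 1)^(1/4)*(cos(z)^2 - 2*cos(z) + 1))


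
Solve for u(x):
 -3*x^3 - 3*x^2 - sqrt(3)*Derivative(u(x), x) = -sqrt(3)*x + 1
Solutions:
 u(x) = C1 - sqrt(3)*x^4/4 - sqrt(3)*x^3/3 + x^2/2 - sqrt(3)*x/3


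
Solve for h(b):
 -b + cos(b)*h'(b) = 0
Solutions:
 h(b) = C1 + Integral(b/cos(b), b)


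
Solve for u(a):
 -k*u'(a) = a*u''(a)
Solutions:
 u(a) = C1 + a^(1 - re(k))*(C2*sin(log(a)*Abs(im(k))) + C3*cos(log(a)*im(k)))


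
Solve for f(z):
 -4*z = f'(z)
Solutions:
 f(z) = C1 - 2*z^2


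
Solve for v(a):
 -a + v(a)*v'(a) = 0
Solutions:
 v(a) = -sqrt(C1 + a^2)
 v(a) = sqrt(C1 + a^2)


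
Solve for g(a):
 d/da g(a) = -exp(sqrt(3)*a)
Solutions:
 g(a) = C1 - sqrt(3)*exp(sqrt(3)*a)/3


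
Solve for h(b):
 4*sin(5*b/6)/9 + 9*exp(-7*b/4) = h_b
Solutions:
 h(b) = C1 - 8*cos(5*b/6)/15 - 36*exp(-7*b/4)/7


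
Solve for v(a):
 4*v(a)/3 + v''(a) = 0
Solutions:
 v(a) = C1*sin(2*sqrt(3)*a/3) + C2*cos(2*sqrt(3)*a/3)


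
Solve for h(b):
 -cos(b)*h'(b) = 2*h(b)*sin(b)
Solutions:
 h(b) = C1*cos(b)^2


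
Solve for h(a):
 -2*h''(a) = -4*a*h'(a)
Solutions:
 h(a) = C1 + C2*erfi(a)


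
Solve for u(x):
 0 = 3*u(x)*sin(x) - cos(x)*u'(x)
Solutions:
 u(x) = C1/cos(x)^3


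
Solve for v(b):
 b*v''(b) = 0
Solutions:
 v(b) = C1 + C2*b


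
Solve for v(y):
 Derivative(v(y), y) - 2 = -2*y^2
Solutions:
 v(y) = C1 - 2*y^3/3 + 2*y


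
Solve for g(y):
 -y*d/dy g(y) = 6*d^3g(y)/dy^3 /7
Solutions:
 g(y) = C1 + Integral(C2*airyai(-6^(2/3)*7^(1/3)*y/6) + C3*airybi(-6^(2/3)*7^(1/3)*y/6), y)


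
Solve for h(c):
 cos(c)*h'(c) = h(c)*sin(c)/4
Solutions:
 h(c) = C1/cos(c)^(1/4)


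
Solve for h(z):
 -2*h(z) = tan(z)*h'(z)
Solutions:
 h(z) = C1/sin(z)^2


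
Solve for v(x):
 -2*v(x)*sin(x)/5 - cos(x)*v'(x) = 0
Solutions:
 v(x) = C1*cos(x)^(2/5)


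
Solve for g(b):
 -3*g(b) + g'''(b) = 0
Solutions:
 g(b) = C3*exp(3^(1/3)*b) + (C1*sin(3^(5/6)*b/2) + C2*cos(3^(5/6)*b/2))*exp(-3^(1/3)*b/2)


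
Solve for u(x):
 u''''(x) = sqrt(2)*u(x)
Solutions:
 u(x) = C1*exp(-2^(1/8)*x) + C2*exp(2^(1/8)*x) + C3*sin(2^(1/8)*x) + C4*cos(2^(1/8)*x)


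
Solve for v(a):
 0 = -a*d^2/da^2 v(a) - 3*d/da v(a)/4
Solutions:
 v(a) = C1 + C2*a^(1/4)


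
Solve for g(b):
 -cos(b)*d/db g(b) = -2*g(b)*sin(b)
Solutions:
 g(b) = C1/cos(b)^2


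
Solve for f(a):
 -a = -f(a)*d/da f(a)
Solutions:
 f(a) = -sqrt(C1 + a^2)
 f(a) = sqrt(C1 + a^2)


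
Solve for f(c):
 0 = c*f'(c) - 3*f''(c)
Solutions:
 f(c) = C1 + C2*erfi(sqrt(6)*c/6)


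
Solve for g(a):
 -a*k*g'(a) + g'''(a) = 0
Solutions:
 g(a) = C1 + Integral(C2*airyai(a*k^(1/3)) + C3*airybi(a*k^(1/3)), a)


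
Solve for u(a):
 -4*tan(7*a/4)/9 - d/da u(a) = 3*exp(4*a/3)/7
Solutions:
 u(a) = C1 - 9*exp(4*a/3)/28 + 16*log(cos(7*a/4))/63


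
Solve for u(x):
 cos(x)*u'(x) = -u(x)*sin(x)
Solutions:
 u(x) = C1*cos(x)


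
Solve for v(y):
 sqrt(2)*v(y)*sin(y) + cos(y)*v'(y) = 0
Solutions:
 v(y) = C1*cos(y)^(sqrt(2))


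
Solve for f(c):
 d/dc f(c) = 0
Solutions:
 f(c) = C1


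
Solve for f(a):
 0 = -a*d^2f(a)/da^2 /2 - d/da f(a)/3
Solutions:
 f(a) = C1 + C2*a^(1/3)


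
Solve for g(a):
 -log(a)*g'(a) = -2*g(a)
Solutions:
 g(a) = C1*exp(2*li(a))


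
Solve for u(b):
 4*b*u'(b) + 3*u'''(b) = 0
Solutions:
 u(b) = C1 + Integral(C2*airyai(-6^(2/3)*b/3) + C3*airybi(-6^(2/3)*b/3), b)


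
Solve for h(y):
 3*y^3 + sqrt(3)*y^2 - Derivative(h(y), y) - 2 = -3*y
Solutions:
 h(y) = C1 + 3*y^4/4 + sqrt(3)*y^3/3 + 3*y^2/2 - 2*y


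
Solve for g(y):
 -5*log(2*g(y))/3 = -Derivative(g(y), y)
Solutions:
 -3*Integral(1/(log(_y) + log(2)), (_y, g(y)))/5 = C1 - y


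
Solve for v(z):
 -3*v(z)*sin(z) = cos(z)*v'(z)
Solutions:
 v(z) = C1*cos(z)^3


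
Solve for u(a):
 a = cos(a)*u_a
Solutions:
 u(a) = C1 + Integral(a/cos(a), a)


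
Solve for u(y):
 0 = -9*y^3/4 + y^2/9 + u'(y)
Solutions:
 u(y) = C1 + 9*y^4/16 - y^3/27


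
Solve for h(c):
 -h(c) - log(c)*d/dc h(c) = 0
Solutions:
 h(c) = C1*exp(-li(c))


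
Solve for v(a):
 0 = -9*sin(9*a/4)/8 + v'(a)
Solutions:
 v(a) = C1 - cos(9*a/4)/2


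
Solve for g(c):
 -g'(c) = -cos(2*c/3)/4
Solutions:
 g(c) = C1 + 3*sin(2*c/3)/8


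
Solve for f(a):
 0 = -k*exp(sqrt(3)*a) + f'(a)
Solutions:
 f(a) = C1 + sqrt(3)*k*exp(sqrt(3)*a)/3


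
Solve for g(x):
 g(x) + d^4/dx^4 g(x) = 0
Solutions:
 g(x) = (C1*sin(sqrt(2)*x/2) + C2*cos(sqrt(2)*x/2))*exp(-sqrt(2)*x/2) + (C3*sin(sqrt(2)*x/2) + C4*cos(sqrt(2)*x/2))*exp(sqrt(2)*x/2)


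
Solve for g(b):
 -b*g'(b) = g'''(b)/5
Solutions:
 g(b) = C1 + Integral(C2*airyai(-5^(1/3)*b) + C3*airybi(-5^(1/3)*b), b)


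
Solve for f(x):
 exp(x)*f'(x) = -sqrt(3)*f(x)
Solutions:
 f(x) = C1*exp(sqrt(3)*exp(-x))


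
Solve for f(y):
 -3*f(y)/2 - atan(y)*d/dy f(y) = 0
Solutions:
 f(y) = C1*exp(-3*Integral(1/atan(y), y)/2)


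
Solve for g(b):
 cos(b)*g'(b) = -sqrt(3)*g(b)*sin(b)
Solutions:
 g(b) = C1*cos(b)^(sqrt(3))


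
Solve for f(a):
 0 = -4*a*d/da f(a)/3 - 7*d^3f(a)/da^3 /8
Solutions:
 f(a) = C1 + Integral(C2*airyai(-2*42^(2/3)*a/21) + C3*airybi(-2*42^(2/3)*a/21), a)


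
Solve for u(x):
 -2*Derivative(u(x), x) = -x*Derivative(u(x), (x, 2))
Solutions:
 u(x) = C1 + C2*x^3


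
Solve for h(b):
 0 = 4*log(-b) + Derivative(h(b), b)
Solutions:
 h(b) = C1 - 4*b*log(-b) + 4*b


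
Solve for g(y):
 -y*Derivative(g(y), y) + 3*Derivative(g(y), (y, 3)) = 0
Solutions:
 g(y) = C1 + Integral(C2*airyai(3^(2/3)*y/3) + C3*airybi(3^(2/3)*y/3), y)


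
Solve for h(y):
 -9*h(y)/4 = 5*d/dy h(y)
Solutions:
 h(y) = C1*exp(-9*y/20)


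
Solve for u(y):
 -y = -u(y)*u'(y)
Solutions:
 u(y) = -sqrt(C1 + y^2)
 u(y) = sqrt(C1 + y^2)


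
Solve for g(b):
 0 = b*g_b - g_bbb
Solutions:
 g(b) = C1 + Integral(C2*airyai(b) + C3*airybi(b), b)


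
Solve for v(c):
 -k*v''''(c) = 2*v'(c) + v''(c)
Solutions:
 v(c) = C1 + C2*exp(c*(3^(1/3)*(sqrt(3)*sqrt((27 + 1/k)/k^2) + 9/k)^(1/3)/6 - 3^(5/6)*I*(sqrt(3)*sqrt((27 + 1/k)/k^2) + 9/k)^(1/3)/6 + 2/(k*(-3^(1/3) + 3^(5/6)*I)*(sqrt(3)*sqrt((27 + 1/k)/k^2) + 9/k)^(1/3)))) + C3*exp(c*(3^(1/3)*(sqrt(3)*sqrt((27 + 1/k)/k^2) + 9/k)^(1/3)/6 + 3^(5/6)*I*(sqrt(3)*sqrt((27 + 1/k)/k^2) + 9/k)^(1/3)/6 - 2/(k*(3^(1/3) + 3^(5/6)*I)*(sqrt(3)*sqrt((27 + 1/k)/k^2) + 9/k)^(1/3)))) + C4*exp(3^(1/3)*c*(-(sqrt(3)*sqrt((27 + 1/k)/k^2) + 9/k)^(1/3) + 3^(1/3)/(k*(sqrt(3)*sqrt((27 + 1/k)/k^2) + 9/k)^(1/3)))/3)


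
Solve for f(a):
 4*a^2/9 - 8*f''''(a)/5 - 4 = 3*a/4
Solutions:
 f(a) = C1 + C2*a + C3*a^2 + C4*a^3 + a^6/1296 - a^5/256 - 5*a^4/48


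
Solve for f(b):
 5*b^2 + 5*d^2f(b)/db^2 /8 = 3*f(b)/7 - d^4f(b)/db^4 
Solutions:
 f(b) = C1*exp(-sqrt(7)*b*sqrt(-35 + sqrt(6601))/28) + C2*exp(sqrt(7)*b*sqrt(-35 + sqrt(6601))/28) + C3*sin(sqrt(7)*b*sqrt(35 + sqrt(6601))/28) + C4*cos(sqrt(7)*b*sqrt(35 + sqrt(6601))/28) + 35*b^2/3 + 1225/36


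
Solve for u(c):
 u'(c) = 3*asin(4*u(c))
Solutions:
 Integral(1/asin(4*_y), (_y, u(c))) = C1 + 3*c


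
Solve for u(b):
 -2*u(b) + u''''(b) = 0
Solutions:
 u(b) = C1*exp(-2^(1/4)*b) + C2*exp(2^(1/4)*b) + C3*sin(2^(1/4)*b) + C4*cos(2^(1/4)*b)


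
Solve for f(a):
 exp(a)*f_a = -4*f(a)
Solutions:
 f(a) = C1*exp(4*exp(-a))


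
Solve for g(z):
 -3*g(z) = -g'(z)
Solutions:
 g(z) = C1*exp(3*z)


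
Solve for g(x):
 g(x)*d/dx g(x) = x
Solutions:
 g(x) = -sqrt(C1 + x^2)
 g(x) = sqrt(C1 + x^2)


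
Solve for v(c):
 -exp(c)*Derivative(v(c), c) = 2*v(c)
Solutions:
 v(c) = C1*exp(2*exp(-c))


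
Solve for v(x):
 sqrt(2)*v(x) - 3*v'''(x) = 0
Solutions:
 v(x) = C3*exp(2^(1/6)*3^(2/3)*x/3) + (C1*sin(6^(1/6)*x/2) + C2*cos(6^(1/6)*x/2))*exp(-2^(1/6)*3^(2/3)*x/6)


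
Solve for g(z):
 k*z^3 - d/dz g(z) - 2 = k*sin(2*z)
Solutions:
 g(z) = C1 + k*z^4/4 + k*cos(2*z)/2 - 2*z


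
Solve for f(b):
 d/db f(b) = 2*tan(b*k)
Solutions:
 f(b) = C1 + 2*Piecewise((-log(cos(b*k))/k, Ne(k, 0)), (0, True))


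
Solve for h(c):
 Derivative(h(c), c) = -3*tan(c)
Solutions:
 h(c) = C1 + 3*log(cos(c))


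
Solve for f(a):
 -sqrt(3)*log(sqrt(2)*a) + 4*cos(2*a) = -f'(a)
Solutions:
 f(a) = C1 + sqrt(3)*a*(log(a) - 1) + sqrt(3)*a*log(2)/2 - 2*sin(2*a)


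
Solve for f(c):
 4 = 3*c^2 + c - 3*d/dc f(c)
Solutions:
 f(c) = C1 + c^3/3 + c^2/6 - 4*c/3


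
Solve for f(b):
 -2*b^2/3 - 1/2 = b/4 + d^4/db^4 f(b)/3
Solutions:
 f(b) = C1 + C2*b + C3*b^2 + C4*b^3 - b^6/180 - b^5/160 - b^4/16


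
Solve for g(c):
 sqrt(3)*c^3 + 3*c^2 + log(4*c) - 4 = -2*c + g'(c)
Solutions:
 g(c) = C1 + sqrt(3)*c^4/4 + c^3 + c^2 + c*log(c) - 5*c + c*log(4)


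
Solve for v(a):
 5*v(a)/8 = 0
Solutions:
 v(a) = 0


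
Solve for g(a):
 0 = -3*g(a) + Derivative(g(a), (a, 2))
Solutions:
 g(a) = C1*exp(-sqrt(3)*a) + C2*exp(sqrt(3)*a)


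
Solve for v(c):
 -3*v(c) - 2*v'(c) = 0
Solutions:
 v(c) = C1*exp(-3*c/2)


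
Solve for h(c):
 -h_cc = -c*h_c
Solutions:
 h(c) = C1 + C2*erfi(sqrt(2)*c/2)


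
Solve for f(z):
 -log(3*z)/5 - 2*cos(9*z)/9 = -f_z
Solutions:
 f(z) = C1 + z*log(z)/5 - z/5 + z*log(3)/5 + 2*sin(9*z)/81


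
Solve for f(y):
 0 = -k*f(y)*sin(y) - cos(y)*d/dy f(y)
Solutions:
 f(y) = C1*exp(k*log(cos(y)))


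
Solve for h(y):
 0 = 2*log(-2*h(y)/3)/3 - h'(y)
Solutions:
 -3*Integral(1/(log(-_y) - log(3) + log(2)), (_y, h(y)))/2 = C1 - y


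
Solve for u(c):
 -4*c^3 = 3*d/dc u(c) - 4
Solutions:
 u(c) = C1 - c^4/3 + 4*c/3


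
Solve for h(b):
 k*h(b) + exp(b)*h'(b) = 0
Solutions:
 h(b) = C1*exp(k*exp(-b))


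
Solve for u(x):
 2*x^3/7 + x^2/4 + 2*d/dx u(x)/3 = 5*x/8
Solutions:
 u(x) = C1 - 3*x^4/28 - x^3/8 + 15*x^2/32


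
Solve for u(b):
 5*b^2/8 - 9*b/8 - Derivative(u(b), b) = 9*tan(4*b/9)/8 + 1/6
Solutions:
 u(b) = C1 + 5*b^3/24 - 9*b^2/16 - b/6 + 81*log(cos(4*b/9))/32


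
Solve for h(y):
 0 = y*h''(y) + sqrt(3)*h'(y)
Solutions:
 h(y) = C1 + C2*y^(1 - sqrt(3))


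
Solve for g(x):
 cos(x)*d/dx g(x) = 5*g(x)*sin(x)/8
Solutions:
 g(x) = C1/cos(x)^(5/8)


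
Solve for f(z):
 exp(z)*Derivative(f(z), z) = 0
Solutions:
 f(z) = C1


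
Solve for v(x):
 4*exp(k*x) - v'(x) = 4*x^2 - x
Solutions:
 v(x) = C1 - 4*x^3/3 + x^2/2 + 4*exp(k*x)/k


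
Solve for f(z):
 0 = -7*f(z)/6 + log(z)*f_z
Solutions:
 f(z) = C1*exp(7*li(z)/6)


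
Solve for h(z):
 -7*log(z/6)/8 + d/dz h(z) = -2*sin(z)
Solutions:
 h(z) = C1 + 7*z*log(z)/8 - 7*z*log(6)/8 - 7*z/8 + 2*cos(z)


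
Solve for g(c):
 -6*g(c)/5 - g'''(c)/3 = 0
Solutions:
 g(c) = C3*exp(c*(-18^(1/3)*5^(2/3) + 3*15^(2/3)*2^(1/3))/20)*sin(3*2^(1/3)*3^(1/6)*5^(2/3)*c/10) + C4*exp(c*(-18^(1/3)*5^(2/3) + 3*15^(2/3)*2^(1/3))/20)*cos(3*2^(1/3)*3^(1/6)*5^(2/3)*c/10) + C5*exp(-c*(18^(1/3)*5^(2/3) + 3*15^(2/3)*2^(1/3))/20) + (C1*sin(3*2^(1/3)*3^(1/6)*5^(2/3)*c/10) + C2*cos(3*2^(1/3)*3^(1/6)*5^(2/3)*c/10))*exp(18^(1/3)*5^(2/3)*c/10)


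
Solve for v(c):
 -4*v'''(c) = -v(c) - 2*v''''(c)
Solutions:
 v(c) = C1*exp(c*(1 - sqrt(2*3^(2/3)/(3*(sqrt(57) + 9)^(1/3)) + 1 + 3^(1/3)*(sqrt(57) + 9)^(1/3)/3))/2)*sin(c*sqrt(-2 + 2*3^(2/3)/(3*(sqrt(57) + 9)^(1/3)) + 2/sqrt(2*3^(2/3)/(3*(sqrt(57) + 9)^(1/3)) + 1 + 3^(1/3)*(sqrt(57) + 9)^(1/3)/3) + 3^(1/3)*(sqrt(57) + 9)^(1/3)/3)/2) + C2*exp(c*(1 - sqrt(2*3^(2/3)/(3*(sqrt(57) + 9)^(1/3)) + 1 + 3^(1/3)*(sqrt(57) + 9)^(1/3)/3))/2)*cos(c*sqrt(-2 + 2*3^(2/3)/(3*(sqrt(57) + 9)^(1/3)) + 2/sqrt(2*3^(2/3)/(3*(sqrt(57) + 9)^(1/3)) + 1 + 3^(1/3)*(sqrt(57) + 9)^(1/3)/3) + 3^(1/3)*(sqrt(57) + 9)^(1/3)/3)/2) + C3*exp(c*(1 + sqrt(-3^(1/3)*(sqrt(57) + 9)^(1/3)/3 - 2*3^(2/3)/(3*(sqrt(57) + 9)^(1/3)) + 2/sqrt(2*3^(2/3)/(3*(sqrt(57) + 9)^(1/3)) + 1 + 3^(1/3)*(sqrt(57) + 9)^(1/3)/3) + 2) + sqrt(2*3^(2/3)/(3*(sqrt(57) + 9)^(1/3)) + 1 + 3^(1/3)*(sqrt(57) + 9)^(1/3)/3))/2) + C4*exp(c*(-sqrt(-3^(1/3)*(sqrt(57) + 9)^(1/3)/3 - 2*3^(2/3)/(3*(sqrt(57) + 9)^(1/3)) + 2/sqrt(2*3^(2/3)/(3*(sqrt(57) + 9)^(1/3)) + 1 + 3^(1/3)*(sqrt(57) + 9)^(1/3)/3) + 2) + 1 + sqrt(2*3^(2/3)/(3*(sqrt(57) + 9)^(1/3)) + 1 + 3^(1/3)*(sqrt(57) + 9)^(1/3)/3))/2)


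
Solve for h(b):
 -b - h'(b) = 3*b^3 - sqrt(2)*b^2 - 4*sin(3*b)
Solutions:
 h(b) = C1 - 3*b^4/4 + sqrt(2)*b^3/3 - b^2/2 - 4*cos(3*b)/3


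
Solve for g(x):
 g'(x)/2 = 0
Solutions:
 g(x) = C1


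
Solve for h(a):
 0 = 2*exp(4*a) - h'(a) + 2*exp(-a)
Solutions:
 h(a) = C1 + exp(4*a)/2 - 2*exp(-a)


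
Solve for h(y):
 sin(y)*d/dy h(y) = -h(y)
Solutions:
 h(y) = C1*sqrt(cos(y) + 1)/sqrt(cos(y) - 1)


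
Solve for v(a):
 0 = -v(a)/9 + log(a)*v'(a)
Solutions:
 v(a) = C1*exp(li(a)/9)


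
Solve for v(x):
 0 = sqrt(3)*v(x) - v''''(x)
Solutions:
 v(x) = C1*exp(-3^(1/8)*x) + C2*exp(3^(1/8)*x) + C3*sin(3^(1/8)*x) + C4*cos(3^(1/8)*x)


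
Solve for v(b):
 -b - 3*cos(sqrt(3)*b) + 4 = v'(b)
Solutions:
 v(b) = C1 - b^2/2 + 4*b - sqrt(3)*sin(sqrt(3)*b)


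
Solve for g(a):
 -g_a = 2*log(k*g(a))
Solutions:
 li(k*g(a))/k = C1 - 2*a


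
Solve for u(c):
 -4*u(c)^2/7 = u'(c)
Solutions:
 u(c) = 7/(C1 + 4*c)


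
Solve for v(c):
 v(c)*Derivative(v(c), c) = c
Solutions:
 v(c) = -sqrt(C1 + c^2)
 v(c) = sqrt(C1 + c^2)


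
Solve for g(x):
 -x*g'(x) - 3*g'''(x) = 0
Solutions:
 g(x) = C1 + Integral(C2*airyai(-3^(2/3)*x/3) + C3*airybi(-3^(2/3)*x/3), x)


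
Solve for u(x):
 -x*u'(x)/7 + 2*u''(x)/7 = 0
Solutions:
 u(x) = C1 + C2*erfi(x/2)


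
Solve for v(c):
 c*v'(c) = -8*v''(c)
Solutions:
 v(c) = C1 + C2*erf(c/4)


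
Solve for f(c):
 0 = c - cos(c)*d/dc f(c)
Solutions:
 f(c) = C1 + Integral(c/cos(c), c)


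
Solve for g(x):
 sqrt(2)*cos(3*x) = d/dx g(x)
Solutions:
 g(x) = C1 + sqrt(2)*sin(3*x)/3


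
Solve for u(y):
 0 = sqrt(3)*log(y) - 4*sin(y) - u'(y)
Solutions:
 u(y) = C1 + sqrt(3)*y*(log(y) - 1) + 4*cos(y)


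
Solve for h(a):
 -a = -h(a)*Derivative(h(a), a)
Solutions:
 h(a) = -sqrt(C1 + a^2)
 h(a) = sqrt(C1 + a^2)


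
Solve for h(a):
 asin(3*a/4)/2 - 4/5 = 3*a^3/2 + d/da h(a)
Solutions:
 h(a) = C1 - 3*a^4/8 + a*asin(3*a/4)/2 - 4*a/5 + sqrt(16 - 9*a^2)/6


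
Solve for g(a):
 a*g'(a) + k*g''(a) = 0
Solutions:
 g(a) = C1 + C2*sqrt(k)*erf(sqrt(2)*a*sqrt(1/k)/2)


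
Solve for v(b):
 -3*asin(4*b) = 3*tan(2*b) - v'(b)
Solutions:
 v(b) = C1 + 3*b*asin(4*b) + 3*sqrt(1 - 16*b^2)/4 - 3*log(cos(2*b))/2


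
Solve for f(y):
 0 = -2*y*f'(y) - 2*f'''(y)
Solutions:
 f(y) = C1 + Integral(C2*airyai(-y) + C3*airybi(-y), y)


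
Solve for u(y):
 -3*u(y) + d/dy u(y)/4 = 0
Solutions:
 u(y) = C1*exp(12*y)


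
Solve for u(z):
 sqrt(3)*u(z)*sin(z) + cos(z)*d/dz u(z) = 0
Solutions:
 u(z) = C1*cos(z)^(sqrt(3))


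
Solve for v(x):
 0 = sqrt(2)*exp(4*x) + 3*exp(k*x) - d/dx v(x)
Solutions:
 v(x) = C1 + sqrt(2)*exp(4*x)/4 + 3*exp(k*x)/k


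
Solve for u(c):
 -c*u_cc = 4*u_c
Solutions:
 u(c) = C1 + C2/c^3


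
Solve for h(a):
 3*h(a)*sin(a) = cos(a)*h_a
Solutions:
 h(a) = C1/cos(a)^3


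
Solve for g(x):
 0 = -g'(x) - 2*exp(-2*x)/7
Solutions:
 g(x) = C1 + exp(-2*x)/7


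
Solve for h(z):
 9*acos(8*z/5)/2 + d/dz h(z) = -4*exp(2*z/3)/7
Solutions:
 h(z) = C1 - 9*z*acos(8*z/5)/2 + 9*sqrt(25 - 64*z^2)/16 - 6*exp(2*z/3)/7


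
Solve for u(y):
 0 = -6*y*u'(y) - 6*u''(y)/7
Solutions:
 u(y) = C1 + C2*erf(sqrt(14)*y/2)


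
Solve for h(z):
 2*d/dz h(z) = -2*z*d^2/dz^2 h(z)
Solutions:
 h(z) = C1 + C2*log(z)


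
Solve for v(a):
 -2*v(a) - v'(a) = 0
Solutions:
 v(a) = C1*exp(-2*a)


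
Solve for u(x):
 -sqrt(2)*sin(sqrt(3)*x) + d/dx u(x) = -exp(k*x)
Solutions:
 u(x) = C1 - sqrt(6)*cos(sqrt(3)*x)/3 - exp(k*x)/k


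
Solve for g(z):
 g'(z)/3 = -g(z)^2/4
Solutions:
 g(z) = 4/(C1 + 3*z)


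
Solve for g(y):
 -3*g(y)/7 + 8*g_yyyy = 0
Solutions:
 g(y) = C1*exp(-2058^(1/4)*y/14) + C2*exp(2058^(1/4)*y/14) + C3*sin(2058^(1/4)*y/14) + C4*cos(2058^(1/4)*y/14)


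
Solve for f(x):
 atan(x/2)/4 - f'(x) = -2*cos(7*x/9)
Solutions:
 f(x) = C1 + x*atan(x/2)/4 - log(x^2 + 4)/4 + 18*sin(7*x/9)/7


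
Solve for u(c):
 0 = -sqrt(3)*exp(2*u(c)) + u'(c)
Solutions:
 u(c) = log(-sqrt(-1/(C1 + sqrt(3)*c))) - log(2)/2
 u(c) = log(-1/(C1 + sqrt(3)*c))/2 - log(2)/2


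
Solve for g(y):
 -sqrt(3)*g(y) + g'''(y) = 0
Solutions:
 g(y) = C3*exp(3^(1/6)*y) + (C1*sin(3^(2/3)*y/2) + C2*cos(3^(2/3)*y/2))*exp(-3^(1/6)*y/2)


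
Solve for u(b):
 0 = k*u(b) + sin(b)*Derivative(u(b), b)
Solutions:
 u(b) = C1*exp(k*(-log(cos(b) - 1) + log(cos(b) + 1))/2)


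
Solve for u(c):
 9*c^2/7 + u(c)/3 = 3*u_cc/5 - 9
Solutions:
 u(c) = C1*exp(-sqrt(5)*c/3) + C2*exp(sqrt(5)*c/3) - 27*c^2/7 - 1431/35


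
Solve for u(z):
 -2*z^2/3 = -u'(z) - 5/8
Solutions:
 u(z) = C1 + 2*z^3/9 - 5*z/8


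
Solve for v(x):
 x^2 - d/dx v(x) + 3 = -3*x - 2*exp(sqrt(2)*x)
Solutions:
 v(x) = C1 + x^3/3 + 3*x^2/2 + 3*x + sqrt(2)*exp(sqrt(2)*x)


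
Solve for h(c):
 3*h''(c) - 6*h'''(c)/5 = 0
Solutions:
 h(c) = C1 + C2*c + C3*exp(5*c/2)


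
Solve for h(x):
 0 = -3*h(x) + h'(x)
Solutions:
 h(x) = C1*exp(3*x)


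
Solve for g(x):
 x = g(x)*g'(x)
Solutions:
 g(x) = -sqrt(C1 + x^2)
 g(x) = sqrt(C1 + x^2)


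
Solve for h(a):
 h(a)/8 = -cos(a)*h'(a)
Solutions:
 h(a) = C1*(sin(a) - 1)^(1/16)/(sin(a) + 1)^(1/16)


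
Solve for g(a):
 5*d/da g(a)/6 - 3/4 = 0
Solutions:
 g(a) = C1 + 9*a/10


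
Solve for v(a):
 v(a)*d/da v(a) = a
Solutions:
 v(a) = -sqrt(C1 + a^2)
 v(a) = sqrt(C1 + a^2)


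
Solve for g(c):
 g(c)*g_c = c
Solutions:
 g(c) = -sqrt(C1 + c^2)
 g(c) = sqrt(C1 + c^2)


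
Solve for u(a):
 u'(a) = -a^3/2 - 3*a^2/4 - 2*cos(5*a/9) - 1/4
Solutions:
 u(a) = C1 - a^4/8 - a^3/4 - a/4 - 18*sin(5*a/9)/5


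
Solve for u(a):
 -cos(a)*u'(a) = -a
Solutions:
 u(a) = C1 + Integral(a/cos(a), a)


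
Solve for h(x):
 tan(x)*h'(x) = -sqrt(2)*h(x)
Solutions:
 h(x) = C1/sin(x)^(sqrt(2))


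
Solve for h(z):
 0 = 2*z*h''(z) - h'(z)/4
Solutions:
 h(z) = C1 + C2*z^(9/8)


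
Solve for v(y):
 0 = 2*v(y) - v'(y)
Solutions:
 v(y) = C1*exp(2*y)


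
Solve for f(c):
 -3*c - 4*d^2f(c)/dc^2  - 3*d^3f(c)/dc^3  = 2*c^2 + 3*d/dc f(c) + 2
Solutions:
 f(c) = C1 - 2*c^3/9 + 7*c^2/18 - 10*c/27 + (C2*sin(sqrt(5)*c/3) + C3*cos(sqrt(5)*c/3))*exp(-2*c/3)


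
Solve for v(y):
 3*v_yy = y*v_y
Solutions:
 v(y) = C1 + C2*erfi(sqrt(6)*y/6)


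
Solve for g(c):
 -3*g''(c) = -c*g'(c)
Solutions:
 g(c) = C1 + C2*erfi(sqrt(6)*c/6)


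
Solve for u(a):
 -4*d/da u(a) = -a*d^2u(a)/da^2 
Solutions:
 u(a) = C1 + C2*a^5


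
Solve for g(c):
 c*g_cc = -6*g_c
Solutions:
 g(c) = C1 + C2/c^5


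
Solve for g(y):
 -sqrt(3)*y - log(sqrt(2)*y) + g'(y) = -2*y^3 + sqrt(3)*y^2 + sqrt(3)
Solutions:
 g(y) = C1 - y^4/2 + sqrt(3)*y^3/3 + sqrt(3)*y^2/2 + y*log(y) - y + y*log(2)/2 + sqrt(3)*y


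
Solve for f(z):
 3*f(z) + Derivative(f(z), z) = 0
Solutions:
 f(z) = C1*exp(-3*z)


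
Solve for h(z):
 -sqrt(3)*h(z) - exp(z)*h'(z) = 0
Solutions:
 h(z) = C1*exp(sqrt(3)*exp(-z))


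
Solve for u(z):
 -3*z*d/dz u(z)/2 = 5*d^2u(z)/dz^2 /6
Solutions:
 u(z) = C1 + C2*erf(3*sqrt(10)*z/10)


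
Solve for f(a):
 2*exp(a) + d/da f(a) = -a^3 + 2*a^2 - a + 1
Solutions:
 f(a) = C1 - a^4/4 + 2*a^3/3 - a^2/2 + a - 2*exp(a)


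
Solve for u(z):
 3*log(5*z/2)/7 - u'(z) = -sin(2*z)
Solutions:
 u(z) = C1 + 3*z*log(z)/7 - 3*z/7 - 3*z*log(2)/7 + 3*z*log(5)/7 - cos(2*z)/2


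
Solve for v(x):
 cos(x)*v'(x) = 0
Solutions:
 v(x) = C1


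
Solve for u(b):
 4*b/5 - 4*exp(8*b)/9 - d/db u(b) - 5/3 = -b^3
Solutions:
 u(b) = C1 + b^4/4 + 2*b^2/5 - 5*b/3 - exp(8*b)/18


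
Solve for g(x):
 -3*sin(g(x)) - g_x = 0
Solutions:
 g(x) = -acos((-C1 - exp(6*x))/(C1 - exp(6*x))) + 2*pi
 g(x) = acos((-C1 - exp(6*x))/(C1 - exp(6*x)))


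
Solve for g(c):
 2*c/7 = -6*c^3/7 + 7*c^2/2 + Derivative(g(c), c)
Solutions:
 g(c) = C1 + 3*c^4/14 - 7*c^3/6 + c^2/7


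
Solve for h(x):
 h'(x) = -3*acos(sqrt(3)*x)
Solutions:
 h(x) = C1 - 3*x*acos(sqrt(3)*x) + sqrt(3)*sqrt(1 - 3*x^2)


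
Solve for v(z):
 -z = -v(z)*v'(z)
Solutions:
 v(z) = -sqrt(C1 + z^2)
 v(z) = sqrt(C1 + z^2)


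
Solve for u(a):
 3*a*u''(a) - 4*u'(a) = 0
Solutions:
 u(a) = C1 + C2*a^(7/3)


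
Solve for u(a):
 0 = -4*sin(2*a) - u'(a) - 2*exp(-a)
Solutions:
 u(a) = C1 + 2*cos(2*a) + 2*exp(-a)


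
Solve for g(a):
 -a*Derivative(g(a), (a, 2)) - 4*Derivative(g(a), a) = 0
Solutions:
 g(a) = C1 + C2/a^3


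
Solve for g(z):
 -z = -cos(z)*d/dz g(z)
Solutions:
 g(z) = C1 + Integral(z/cos(z), z)


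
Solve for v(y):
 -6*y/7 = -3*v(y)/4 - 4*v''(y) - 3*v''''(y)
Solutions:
 v(y) = C1*sin(sqrt(6)*y*sqrt(4 - sqrt(7))/6) + C2*sin(sqrt(6)*y*sqrt(sqrt(7) + 4)/6) + C3*cos(sqrt(6)*y*sqrt(4 - sqrt(7))/6) + C4*cos(sqrt(6)*y*sqrt(sqrt(7) + 4)/6) + 8*y/7


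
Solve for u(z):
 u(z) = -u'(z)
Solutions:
 u(z) = C1*exp(-z)


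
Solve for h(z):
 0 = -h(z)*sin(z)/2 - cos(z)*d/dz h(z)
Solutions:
 h(z) = C1*sqrt(cos(z))


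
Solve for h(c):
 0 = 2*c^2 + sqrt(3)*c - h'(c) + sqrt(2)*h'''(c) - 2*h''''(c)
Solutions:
 h(c) = C1 + C2*exp(c*(2^(2/3)/(-sqrt(2) + sqrt(-2 + (27 - sqrt(2))^2) + 27)^(1/3) + 2*sqrt(2) + 2^(1/3)*(-sqrt(2) + sqrt(-2 + (27 - sqrt(2))^2) + 27)^(1/3))/12)*sin(2^(1/3)*sqrt(3)*c*(-(-sqrt(2) + sqrt(-2 + (27 - sqrt(2))^2) + 27)^(1/3) + 2^(1/3)/(-sqrt(2) + sqrt(-2 + (27 - sqrt(2))^2) + 27)^(1/3))/12) + C3*exp(c*(2^(2/3)/(-sqrt(2) + sqrt(-2 + (27 - sqrt(2))^2) + 27)^(1/3) + 2*sqrt(2) + 2^(1/3)*(-sqrt(2) + sqrt(-2 + (27 - sqrt(2))^2) + 27)^(1/3))/12)*cos(2^(1/3)*sqrt(3)*c*(-(-sqrt(2) + sqrt(-2 + (27 - sqrt(2))^2) + 27)^(1/3) + 2^(1/3)/(-sqrt(2) + sqrt(-2 + (27 - sqrt(2))^2) + 27)^(1/3))/12) + C4*exp(c*(-2^(1/3)*(-sqrt(2) + sqrt(-2 + (27 - sqrt(2))^2) + 27)^(1/3) - 2^(2/3)/(-sqrt(2) + sqrt(-2 + (27 - sqrt(2))^2) + 27)^(1/3) + sqrt(2))/6) + 2*c^3/3 + sqrt(3)*c^2/2 + 4*sqrt(2)*c


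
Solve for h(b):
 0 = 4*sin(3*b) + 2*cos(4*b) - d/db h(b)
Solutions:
 h(b) = C1 + sin(4*b)/2 - 4*cos(3*b)/3


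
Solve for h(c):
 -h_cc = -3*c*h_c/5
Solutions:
 h(c) = C1 + C2*erfi(sqrt(30)*c/10)


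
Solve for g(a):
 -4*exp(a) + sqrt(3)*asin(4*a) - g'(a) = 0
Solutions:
 g(a) = C1 + sqrt(3)*(a*asin(4*a) + sqrt(1 - 16*a^2)/4) - 4*exp(a)


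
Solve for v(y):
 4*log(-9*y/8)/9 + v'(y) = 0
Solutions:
 v(y) = C1 - 4*y*log(-y)/9 + 4*y*(-2*log(3) + 1 + 3*log(2))/9


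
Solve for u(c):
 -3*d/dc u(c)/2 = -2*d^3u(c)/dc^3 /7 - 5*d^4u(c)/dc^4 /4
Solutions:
 u(c) = C1 + C2*exp(-c*(64/(315*sqrt(4854857) + 694063)^(1/3) + 16 + (315*sqrt(4854857) + 694063)^(1/3))/210)*sin(sqrt(3)*c*(-(315*sqrt(4854857) + 694063)^(1/3) + 64/(315*sqrt(4854857) + 694063)^(1/3))/210) + C3*exp(-c*(64/(315*sqrt(4854857) + 694063)^(1/3) + 16 + (315*sqrt(4854857) + 694063)^(1/3))/210)*cos(sqrt(3)*c*(-(315*sqrt(4854857) + 694063)^(1/3) + 64/(315*sqrt(4854857) + 694063)^(1/3))/210) + C4*exp(c*(-8 + 64/(315*sqrt(4854857) + 694063)^(1/3) + (315*sqrt(4854857) + 694063)^(1/3))/105)


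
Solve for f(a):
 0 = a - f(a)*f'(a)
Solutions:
 f(a) = -sqrt(C1 + a^2)
 f(a) = sqrt(C1 + a^2)


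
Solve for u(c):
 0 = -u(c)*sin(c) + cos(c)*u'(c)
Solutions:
 u(c) = C1/cos(c)


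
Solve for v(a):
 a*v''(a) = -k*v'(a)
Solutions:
 v(a) = C1 + a^(1 - re(k))*(C2*sin(log(a)*Abs(im(k))) + C3*cos(log(a)*im(k)))
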